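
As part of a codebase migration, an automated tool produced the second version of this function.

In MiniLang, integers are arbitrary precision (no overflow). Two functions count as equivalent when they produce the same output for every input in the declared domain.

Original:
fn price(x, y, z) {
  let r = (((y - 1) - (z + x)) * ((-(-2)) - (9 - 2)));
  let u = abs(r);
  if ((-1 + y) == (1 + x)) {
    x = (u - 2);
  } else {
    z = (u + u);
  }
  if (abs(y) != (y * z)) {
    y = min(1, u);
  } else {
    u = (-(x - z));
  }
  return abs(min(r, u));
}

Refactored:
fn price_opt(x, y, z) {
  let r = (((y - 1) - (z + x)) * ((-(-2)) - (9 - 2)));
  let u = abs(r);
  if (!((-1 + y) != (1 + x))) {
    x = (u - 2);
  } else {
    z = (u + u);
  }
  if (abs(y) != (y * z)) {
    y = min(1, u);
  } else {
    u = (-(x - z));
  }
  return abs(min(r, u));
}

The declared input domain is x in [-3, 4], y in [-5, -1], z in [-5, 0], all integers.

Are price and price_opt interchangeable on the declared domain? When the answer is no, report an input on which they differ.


Differences: boolean connective usage differs; and comparison usage differs — yet all 240 inputs agree.
verdict: equivalent


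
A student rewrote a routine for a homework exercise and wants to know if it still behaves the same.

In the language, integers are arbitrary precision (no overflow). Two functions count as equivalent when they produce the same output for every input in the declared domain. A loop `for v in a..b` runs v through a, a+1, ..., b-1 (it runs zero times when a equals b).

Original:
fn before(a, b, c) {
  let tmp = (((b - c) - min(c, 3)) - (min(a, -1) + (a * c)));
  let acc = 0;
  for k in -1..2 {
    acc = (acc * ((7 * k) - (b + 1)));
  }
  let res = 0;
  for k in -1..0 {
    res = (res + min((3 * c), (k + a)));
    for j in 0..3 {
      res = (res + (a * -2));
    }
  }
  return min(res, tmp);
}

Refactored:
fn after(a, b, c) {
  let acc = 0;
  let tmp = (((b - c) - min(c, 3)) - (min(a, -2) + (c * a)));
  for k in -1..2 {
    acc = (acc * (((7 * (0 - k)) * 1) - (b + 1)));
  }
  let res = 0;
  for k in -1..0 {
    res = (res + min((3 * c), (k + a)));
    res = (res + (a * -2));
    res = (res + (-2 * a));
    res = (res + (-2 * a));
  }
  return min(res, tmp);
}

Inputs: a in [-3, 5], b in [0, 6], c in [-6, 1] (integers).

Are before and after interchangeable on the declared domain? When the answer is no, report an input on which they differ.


These are not equivalent — on a=-1, b=0, c=-1 the outputs split (2 vs 3).
before: tmp=2, then acc=0, then (k=-1), then acc=0, then (k=0), then acc=0, then (k=1), then acc=0, then res=0, then (k=-1), then res=-3, then (j=0), then res=-1, then (j=1), then res=1, then (j=2), then res=3, then returns 2
after: acc=0, then tmp=3, then (k=-1), then acc=0, then (k=0), then acc=0, then (k=1), then acc=0, then res=0, then (k=-1), then res=-3, then res=-1, then res=1, then res=3, then returns 3
verdict: not equivalent; witness: a=-1, b=0, c=-1


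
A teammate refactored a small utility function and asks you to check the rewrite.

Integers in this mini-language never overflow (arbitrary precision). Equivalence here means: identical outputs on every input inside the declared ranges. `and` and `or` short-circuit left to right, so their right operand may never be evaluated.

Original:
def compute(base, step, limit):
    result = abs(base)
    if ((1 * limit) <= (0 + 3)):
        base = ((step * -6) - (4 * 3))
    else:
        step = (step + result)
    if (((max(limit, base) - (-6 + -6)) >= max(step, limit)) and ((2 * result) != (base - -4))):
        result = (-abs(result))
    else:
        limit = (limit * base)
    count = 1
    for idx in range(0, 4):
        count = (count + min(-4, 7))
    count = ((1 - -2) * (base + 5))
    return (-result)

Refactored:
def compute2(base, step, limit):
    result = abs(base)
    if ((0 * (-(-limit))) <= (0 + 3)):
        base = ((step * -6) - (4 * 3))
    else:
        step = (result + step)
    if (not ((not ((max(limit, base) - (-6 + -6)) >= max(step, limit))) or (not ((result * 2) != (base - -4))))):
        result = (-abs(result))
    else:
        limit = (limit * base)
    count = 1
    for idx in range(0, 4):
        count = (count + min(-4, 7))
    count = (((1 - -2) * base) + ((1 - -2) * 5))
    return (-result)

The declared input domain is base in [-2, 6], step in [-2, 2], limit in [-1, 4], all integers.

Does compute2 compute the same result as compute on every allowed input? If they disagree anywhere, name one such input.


These are not equivalent — on base=-2, step=-2, limit=4 the outputs split (2 vs -2).
compute: result becomes 2; next ((1 * limit) <= (0 + 3)) evaluates to false; next step becomes 0; next (((max(limit, base) - (-6 + -6)) >= max(step, limit)) and ((2 * result) != (base - -4))) evaluates to true; next result becomes -2; next count becomes 1; next at idx=0:; next count becomes -3; next at idx=1:; next count becomes -7; next at idx=2:; next count becomes -11; next at idx=3:; next count becomes -15; next count becomes 9; next final value 2
compute2: result becomes 2; next ((0 * (-(-limit))) <= (0 + 3)) evaluates to true; next base becomes 0; next (not ((not ((max(limit, base) - (-6 + -6)) >= max(step, limit))) or (not ((result * 2) != (base - -4))))) evaluates to false; next limit becomes 0; next count becomes 1; next at idx=0:; next count becomes -3; next at idx=1:; next count becomes -7; next at idx=2:; next count becomes -11; next at idx=3:; next count becomes -15; next count becomes 15; next final value -2
verdict: not equivalent; witness: base=-2, step=-2, limit=4


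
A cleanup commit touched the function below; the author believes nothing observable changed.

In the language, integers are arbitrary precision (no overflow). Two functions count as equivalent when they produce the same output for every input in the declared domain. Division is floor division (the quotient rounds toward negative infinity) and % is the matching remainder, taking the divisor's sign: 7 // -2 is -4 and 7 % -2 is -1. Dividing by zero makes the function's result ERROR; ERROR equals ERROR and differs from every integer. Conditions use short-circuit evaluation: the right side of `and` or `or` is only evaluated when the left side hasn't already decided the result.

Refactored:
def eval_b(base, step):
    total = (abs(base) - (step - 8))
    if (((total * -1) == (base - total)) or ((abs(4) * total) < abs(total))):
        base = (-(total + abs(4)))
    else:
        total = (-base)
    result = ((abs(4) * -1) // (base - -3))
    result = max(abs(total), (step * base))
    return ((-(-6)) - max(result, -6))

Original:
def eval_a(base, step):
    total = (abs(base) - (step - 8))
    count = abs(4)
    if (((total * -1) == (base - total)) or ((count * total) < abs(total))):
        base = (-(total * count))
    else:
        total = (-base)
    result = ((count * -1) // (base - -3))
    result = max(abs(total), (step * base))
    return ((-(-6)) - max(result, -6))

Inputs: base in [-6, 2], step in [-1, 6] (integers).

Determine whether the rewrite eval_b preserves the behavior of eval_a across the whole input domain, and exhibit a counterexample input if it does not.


There is a counterexample at base=0, step=-1: -30 on one side, -7 on the other.
eval_a: total=9, then count=4, then (((total * -1) == (base - total)) or ((count * total) < abs(total))) is true, then base=-36, then result=0, then result=36, then returns -30
eval_b: total=9, then (((total * -1) == (base - total)) or ((abs(4) * total) < abs(total))) is true, then base=-13, then result=0, then result=13, then returns -7
verdict: not equivalent; witness: base=0, step=-1


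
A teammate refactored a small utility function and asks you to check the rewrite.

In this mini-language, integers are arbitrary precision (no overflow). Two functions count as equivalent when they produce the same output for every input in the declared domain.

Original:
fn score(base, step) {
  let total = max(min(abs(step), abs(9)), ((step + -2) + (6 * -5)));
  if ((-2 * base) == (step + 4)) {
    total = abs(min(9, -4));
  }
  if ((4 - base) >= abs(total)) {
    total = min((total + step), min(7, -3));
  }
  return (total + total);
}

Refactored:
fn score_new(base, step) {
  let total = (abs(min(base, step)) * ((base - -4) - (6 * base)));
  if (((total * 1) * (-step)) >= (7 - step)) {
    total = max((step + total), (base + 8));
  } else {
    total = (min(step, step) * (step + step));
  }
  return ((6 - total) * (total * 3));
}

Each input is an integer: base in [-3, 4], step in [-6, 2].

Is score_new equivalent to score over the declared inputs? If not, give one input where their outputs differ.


Evaluate both at base=-3, step=-6.
score: total := 6 | ((-2 * base) == (step + 4)): false | ((4 - base) >= abs(total)): true | total := -3 | result -6
score_new: total := 114 | (((total * 1) * (-step)) >= (7 - step)): true | total := 108 | result -33048
-6 against -33048: the behavior changed.
verdict: not equivalent; witness: base=-3, step=-6


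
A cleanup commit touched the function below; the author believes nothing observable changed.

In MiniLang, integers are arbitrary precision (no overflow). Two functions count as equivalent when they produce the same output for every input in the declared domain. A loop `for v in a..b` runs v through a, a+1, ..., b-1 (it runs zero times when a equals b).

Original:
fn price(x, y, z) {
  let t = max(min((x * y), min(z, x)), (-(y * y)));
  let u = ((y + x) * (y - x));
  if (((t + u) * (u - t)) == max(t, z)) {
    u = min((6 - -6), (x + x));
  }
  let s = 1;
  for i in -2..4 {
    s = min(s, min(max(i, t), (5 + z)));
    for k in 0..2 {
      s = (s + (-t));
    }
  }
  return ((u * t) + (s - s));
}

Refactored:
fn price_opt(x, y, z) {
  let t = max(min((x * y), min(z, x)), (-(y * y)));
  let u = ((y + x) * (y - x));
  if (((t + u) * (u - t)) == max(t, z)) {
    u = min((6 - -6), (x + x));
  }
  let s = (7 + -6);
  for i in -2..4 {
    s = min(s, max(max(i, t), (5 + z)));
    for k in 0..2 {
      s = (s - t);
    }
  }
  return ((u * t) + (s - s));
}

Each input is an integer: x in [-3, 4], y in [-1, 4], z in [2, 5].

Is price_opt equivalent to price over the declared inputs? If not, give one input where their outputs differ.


The one real change (`min(max(i, t), (5 + z))` became `max(max(i, t), (5 + z))`) has no effect anywhere in the declared ranges.
Tracing x=3, y=4, z=3: price: t = 3; u = 7; (((t + u) * (u - t)) == max(t, z)) -> false; s = 1; [i=-2]; s = 1; [k=0]; s = -2; [k=1]; s = -5; [i=-1]; s = -5; [k=0]; s = -8; [k=1]; s = -11; [i=0]; s = -11; [k=0]; s = -14; [k=1]; s = -17; [i=1]; s = -17; [k=0]; s = -20; [k=1]; s = -23; [i=2]; s = -23; [k=0]; s = -26; [k=1]; s = -29; [i=3]; s = -29; [k=0]; s = -32; [k=1]; s = -35; return 21 | price_opt: t = 3; u = 7; (((t + u) * (u - t)) == max(t, z)) -> false; s = 1; [i=-2]; s = 1; [k=0]; s = -2; [k=1]; s = -5; [i=-1]; s = -5; [k=0]; s = -8; [k=1]; s = -11; [i=0]; s = -11; [k=0]; s = -14; [k=1]; s = -17; [i=1]; s = -17; [k=0]; s = -20; [k=1]; s = -23; [i=2]; s = -23; [k=0]; s = -26; [k=1]; s = -29; [i=3]; s = -29; [k=0]; s = -32; [k=1]; s = -35; return 21 — matching result 21.
Sweeping the whole domain (192 inputs) finds no disagreement.
verdict: equivalent


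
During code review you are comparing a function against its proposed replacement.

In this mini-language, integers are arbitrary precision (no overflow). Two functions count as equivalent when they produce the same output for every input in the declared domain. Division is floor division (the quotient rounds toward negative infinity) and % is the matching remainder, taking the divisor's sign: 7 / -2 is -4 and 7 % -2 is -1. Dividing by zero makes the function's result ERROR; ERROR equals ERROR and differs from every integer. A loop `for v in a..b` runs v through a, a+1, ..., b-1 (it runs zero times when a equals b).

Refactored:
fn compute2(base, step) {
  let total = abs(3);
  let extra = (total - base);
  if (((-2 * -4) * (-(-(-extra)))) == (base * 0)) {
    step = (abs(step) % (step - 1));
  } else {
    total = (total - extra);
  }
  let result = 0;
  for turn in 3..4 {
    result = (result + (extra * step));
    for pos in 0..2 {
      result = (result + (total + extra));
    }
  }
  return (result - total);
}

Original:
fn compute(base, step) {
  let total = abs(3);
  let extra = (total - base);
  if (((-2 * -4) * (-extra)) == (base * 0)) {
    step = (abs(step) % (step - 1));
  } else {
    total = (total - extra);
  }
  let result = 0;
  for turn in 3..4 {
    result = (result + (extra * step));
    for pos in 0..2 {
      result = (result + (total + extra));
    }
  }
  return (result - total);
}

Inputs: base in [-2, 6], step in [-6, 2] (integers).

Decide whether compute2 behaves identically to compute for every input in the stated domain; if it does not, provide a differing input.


Side by side, the visible changes include: same computation, different form.
Tracing base=0, step=-6: compute: total := 3 | extra := 3 | (((-2 * -4) * (-extra)) == (base * 0)): false | total := 0 | result := 0 | iter turn=3: | result := -18 | iter pos=0: | result := -15 | iter pos=1: | result := -12 | result -12 | compute2: total := 3 | extra := 3 | (((-2 * -4) * (-(-(-extra)))) == (base * 0)): false | total := 0 | result := 0 | iter turn=3: | result := -18 | iter pos=0: | result := -15 | iter pos=1: | result := -12 | result -12 — matching result -12.
Sweeping the whole domain (81 inputs) finds no disagreement.
verdict: equivalent


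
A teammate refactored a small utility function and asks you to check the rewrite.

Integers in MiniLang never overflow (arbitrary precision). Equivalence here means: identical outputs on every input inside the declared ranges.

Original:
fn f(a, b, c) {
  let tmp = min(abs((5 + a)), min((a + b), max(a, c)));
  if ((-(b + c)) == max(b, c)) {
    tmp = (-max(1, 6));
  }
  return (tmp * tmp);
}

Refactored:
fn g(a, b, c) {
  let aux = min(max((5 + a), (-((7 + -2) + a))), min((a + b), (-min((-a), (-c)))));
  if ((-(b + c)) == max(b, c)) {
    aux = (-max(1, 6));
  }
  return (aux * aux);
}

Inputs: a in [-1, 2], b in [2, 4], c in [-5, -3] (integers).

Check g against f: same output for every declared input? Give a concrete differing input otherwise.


Comparing the listings, the differences include: arithmetic usage differs; also min/max/abs usage differs; also local variable names differ; also constant usage differs.
As a probe, take a=-1, b=4, c=-4: f runs tmp=-1, then ((-(b + c)) == max(b, c)) is false, then returns 1; g runs aux=-1, then ((-(b + c)) == max(b, c)) is false, then returns 1; both end at 1.
Across all 36 domain points the two functions coincide.
verdict: equivalent


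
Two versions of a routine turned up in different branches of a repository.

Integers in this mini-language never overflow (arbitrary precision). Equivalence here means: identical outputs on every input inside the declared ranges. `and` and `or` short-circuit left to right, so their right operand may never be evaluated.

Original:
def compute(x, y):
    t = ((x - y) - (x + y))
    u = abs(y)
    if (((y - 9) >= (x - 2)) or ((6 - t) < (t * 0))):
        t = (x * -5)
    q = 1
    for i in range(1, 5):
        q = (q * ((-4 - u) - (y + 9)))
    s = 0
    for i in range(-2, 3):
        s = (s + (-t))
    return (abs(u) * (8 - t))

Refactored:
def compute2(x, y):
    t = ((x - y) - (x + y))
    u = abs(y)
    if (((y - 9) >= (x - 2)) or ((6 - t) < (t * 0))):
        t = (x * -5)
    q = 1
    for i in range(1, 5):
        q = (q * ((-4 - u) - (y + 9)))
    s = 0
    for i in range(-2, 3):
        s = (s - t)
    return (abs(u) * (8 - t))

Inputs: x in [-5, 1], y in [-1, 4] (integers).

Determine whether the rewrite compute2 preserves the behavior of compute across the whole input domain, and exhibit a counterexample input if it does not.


Reading the diff, among the changes: arithmetic usage differs.
One worked example (x=-4, y=4) — compute: t = -8; u = 4; (((y - 9) >= (x - 2)) or ((6 - t) < (t * 0))) -> true; t = 20; q = 1; [i=1]; q = -21; [i=2]; q = 441; [i=3]; q = -9261; [i=4]; q = 194481; s = 0; [i=-2]; s = -20; [i=-1]; s = -40; [i=0]; s = -60; [i=1]; s = -80; [i=2]; s = -100; return -48; compute2: t = -8; u = 4; (((y - 9) >= (x - 2)) or ((6 - t) < (t * 0))) -> true; t = 20; q = 1; [i=1]; q = -21; [i=2]; q = 441; [i=3]; q = -9261; [i=4]; q = 194481; s = 0; [i=-2]; s = -20; [i=-1]; s = -40; [i=0]; s = -60; [i=1]; s = -80; [i=2]; s = -100; return -48; agreement on -48.
Checked all 42 inputs in the declared domain: the outputs agree on every one.
verdict: equivalent


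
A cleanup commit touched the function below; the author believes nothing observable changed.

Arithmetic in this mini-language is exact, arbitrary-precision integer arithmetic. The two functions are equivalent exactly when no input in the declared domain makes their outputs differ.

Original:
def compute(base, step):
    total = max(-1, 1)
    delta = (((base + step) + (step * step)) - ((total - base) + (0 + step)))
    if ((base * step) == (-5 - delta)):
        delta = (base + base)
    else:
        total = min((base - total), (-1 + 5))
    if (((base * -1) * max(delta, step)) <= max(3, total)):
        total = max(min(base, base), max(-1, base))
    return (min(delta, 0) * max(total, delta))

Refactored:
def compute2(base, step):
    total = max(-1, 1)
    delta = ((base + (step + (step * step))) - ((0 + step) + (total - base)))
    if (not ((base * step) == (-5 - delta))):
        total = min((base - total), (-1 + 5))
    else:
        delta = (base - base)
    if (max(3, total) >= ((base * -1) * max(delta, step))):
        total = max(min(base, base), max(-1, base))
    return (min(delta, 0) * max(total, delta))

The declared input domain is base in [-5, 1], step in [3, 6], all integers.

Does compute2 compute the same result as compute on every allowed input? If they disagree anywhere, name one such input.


base=-5, step=6 yields -10 from compute but 0 from compute2.
verdict: not equivalent; witness: base=-5, step=6


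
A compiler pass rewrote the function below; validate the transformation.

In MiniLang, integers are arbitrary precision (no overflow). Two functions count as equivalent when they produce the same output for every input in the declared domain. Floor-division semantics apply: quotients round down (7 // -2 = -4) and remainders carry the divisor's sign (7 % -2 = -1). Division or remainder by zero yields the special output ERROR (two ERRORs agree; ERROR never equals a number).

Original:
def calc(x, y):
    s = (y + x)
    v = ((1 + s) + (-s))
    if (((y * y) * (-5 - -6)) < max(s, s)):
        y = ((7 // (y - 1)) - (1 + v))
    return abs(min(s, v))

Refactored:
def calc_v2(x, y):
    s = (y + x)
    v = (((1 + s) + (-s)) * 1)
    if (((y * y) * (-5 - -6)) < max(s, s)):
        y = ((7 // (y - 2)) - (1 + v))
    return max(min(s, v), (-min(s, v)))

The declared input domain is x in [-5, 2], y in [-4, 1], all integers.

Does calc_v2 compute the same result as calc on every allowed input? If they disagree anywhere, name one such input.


x=1, y=1 yields ERROR from calc but 1 from calc_v2.
verdict: not equivalent; witness: x=1, y=1


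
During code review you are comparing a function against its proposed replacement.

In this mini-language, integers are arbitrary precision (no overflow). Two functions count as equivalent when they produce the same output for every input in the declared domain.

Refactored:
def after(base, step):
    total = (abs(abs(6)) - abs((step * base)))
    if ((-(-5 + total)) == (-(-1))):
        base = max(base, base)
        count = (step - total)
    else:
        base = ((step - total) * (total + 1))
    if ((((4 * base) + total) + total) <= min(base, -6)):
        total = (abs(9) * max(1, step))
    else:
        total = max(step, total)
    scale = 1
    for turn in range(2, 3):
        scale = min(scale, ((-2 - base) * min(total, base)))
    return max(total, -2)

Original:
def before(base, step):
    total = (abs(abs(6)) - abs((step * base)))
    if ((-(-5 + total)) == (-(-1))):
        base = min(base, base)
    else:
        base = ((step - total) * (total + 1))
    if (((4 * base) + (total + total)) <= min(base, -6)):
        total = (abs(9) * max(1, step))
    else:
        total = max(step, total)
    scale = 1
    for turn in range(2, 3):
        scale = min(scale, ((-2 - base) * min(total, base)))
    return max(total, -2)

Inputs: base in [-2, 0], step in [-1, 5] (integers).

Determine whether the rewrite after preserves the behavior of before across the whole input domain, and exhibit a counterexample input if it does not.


Although `min(base, base)` became `max(base, base)`, no input in the stated domain can expose it.
One worked example (base=-2, step=5) — before: total=-4, then ((-(-5 + total)) == (-(-1))) is false, then base=-27, then (((4 * base) + (total + total)) <= min(base, -6)) is true, then total=45, then scale=1, then (turn=2), then scale=-675, then returns 45; after: total=-4, then ((-(-5 + total)) == (-(-1))) is false, then base=-27, then ((((4 * base) + total) + total) <= min(base, -6)) is true, then total=45, then scale=1, then (turn=2), then scale=-675, then returns 45; agreement on 45.
Every one of the 21 inputs gives matching results.
verdict: equivalent


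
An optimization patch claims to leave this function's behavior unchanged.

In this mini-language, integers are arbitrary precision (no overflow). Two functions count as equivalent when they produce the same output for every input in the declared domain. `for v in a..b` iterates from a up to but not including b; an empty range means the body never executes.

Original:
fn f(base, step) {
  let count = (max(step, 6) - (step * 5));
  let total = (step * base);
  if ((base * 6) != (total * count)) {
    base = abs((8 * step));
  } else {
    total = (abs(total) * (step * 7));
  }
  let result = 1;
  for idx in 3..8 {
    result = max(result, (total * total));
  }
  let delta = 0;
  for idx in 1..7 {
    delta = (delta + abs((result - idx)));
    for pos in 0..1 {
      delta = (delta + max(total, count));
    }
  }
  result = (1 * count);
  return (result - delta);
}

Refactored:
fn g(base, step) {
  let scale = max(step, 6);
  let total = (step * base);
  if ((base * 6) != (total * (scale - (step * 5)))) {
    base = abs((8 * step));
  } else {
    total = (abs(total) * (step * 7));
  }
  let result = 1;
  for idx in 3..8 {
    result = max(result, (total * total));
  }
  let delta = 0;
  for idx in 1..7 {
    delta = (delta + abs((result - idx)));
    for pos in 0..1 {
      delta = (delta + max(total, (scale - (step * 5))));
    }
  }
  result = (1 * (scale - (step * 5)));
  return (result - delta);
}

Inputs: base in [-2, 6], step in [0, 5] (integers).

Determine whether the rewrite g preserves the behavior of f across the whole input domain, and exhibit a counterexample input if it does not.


Reading the diff, among the changes: arithmetic usage differs, local variable names differ, constant usage differs.
Spot check at base=-2, step=4 — f: count := -14 | total := -8 | ((base * 6) != (total * count)): true | base := 32 | result := 1 | iter idx=3: | result := 64 | iter idx=4: | result := 64 | iter idx=5: | result := 64 | iter idx=6: | result := 64 | iter idx=7: | result := 64 | delta := 0 | iter idx=1: | delta := 63 | iter pos=0: | delta := 55 | iter idx=2: | delta := 117 | iter pos=0: | delta := 109 | iter idx=3: | delta := 170 | iter pos=0: | delta := 162 | iter idx=4: | delta := 222 | iter pos=0: | delta := 214 | iter idx=5: | delta := 273 | iter pos=0: | delta := 265 | iter idx=6: | delta := 323 | iter pos=0: | delta := 315 | result := -14 | result -329. g: scale := 6 | total := -8 | ((base * 6) != (total * (scale - (step * 5)))): true | base := 32 | result := 1 | iter idx=3: | result := 64 | iter idx=4: | result := 64 | iter idx=5: | result := 64 | iter idx=6: | result := 64 | iter idx=7: | result := 64 | delta := 0 | iter idx=1: | delta := 63 | iter pos=0: | delta := 55 | iter idx=2: | delta := 117 | iter pos=0: | delta := 109 | iter idx=3: | delta := 170 | iter pos=0: | delta := 162 | iter idx=4: | delta := 222 | iter pos=0: | delta := 214 | iter idx=5: | delta := 273 | iter pos=0: | delta := 265 | iter idx=6: | delta := 323 | iter pos=0: | delta := 315 | result := -14 | result -329. Both give -329.
Across all 54 domain points the two functions coincide.
verdict: equivalent


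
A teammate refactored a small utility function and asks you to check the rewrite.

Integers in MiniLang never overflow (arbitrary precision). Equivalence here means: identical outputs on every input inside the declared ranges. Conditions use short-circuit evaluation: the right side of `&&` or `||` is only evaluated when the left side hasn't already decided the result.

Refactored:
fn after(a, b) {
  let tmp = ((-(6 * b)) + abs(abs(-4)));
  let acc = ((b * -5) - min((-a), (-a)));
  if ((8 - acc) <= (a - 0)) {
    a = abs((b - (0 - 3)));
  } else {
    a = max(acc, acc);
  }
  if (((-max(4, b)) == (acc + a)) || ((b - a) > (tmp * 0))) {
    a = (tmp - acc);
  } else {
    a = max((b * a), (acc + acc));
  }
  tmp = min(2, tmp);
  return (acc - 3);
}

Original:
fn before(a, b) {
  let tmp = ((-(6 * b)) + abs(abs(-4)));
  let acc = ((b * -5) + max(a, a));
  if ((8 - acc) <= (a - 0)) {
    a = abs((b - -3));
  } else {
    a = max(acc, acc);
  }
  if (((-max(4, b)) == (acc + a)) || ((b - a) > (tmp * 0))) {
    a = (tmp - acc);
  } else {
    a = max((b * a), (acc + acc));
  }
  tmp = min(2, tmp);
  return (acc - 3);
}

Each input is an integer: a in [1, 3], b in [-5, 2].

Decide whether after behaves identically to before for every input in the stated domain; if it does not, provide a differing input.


Behavior is preserved: although constant usage differs; min/max/abs usage differs; arithmetic usage differs, the outputs never diverge.
As a probe, take a=3, b=-3: before runs tmp=22, then acc=18, then ((8 - acc) <= (a - 0)) is true, then a=0, then (((-max(4, b)) == (acc + a)) || ((b - a) > (tmp * 0))) is false, then a=36, then tmp=2, then returns 15; after runs tmp=22, then acc=18, then ((8 - acc) <= (a - 0)) is true, then a=0, then (((-max(4, b)) == (acc + a)) || ((b - a) > (tmp * 0))) is false, then a=36, then tmp=2, then returns 15; both end at 15.
Across all 24 domain points the two functions coincide.
verdict: equivalent


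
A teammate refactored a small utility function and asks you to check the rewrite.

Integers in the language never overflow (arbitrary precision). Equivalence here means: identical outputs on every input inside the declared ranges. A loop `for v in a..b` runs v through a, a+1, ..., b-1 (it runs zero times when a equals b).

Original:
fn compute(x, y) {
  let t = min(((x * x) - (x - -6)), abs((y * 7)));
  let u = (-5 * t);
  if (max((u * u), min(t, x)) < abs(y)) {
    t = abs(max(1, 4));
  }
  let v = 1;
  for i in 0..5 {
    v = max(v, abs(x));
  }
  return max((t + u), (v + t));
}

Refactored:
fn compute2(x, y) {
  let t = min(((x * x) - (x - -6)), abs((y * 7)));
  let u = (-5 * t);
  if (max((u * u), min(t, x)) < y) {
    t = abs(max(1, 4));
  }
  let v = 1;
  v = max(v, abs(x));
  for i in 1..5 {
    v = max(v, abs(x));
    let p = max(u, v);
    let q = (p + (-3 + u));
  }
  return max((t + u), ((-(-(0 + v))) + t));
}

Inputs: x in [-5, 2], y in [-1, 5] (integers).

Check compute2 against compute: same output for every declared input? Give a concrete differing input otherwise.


The rewrite breaks on x=-2, y=-1, where the results are 6 and 2.
compute: t=0, then u=0, then (max((u * u), min(t, x)) < abs(y)) is true, then t=4, then v=1, then (i=0), then v=2, then (i=1), then v=2, then (i=2), then v=2, then (i=3), then v=2, then (i=4), then v=2, then returns 6
compute2: t=0, then u=0, then (max((u * u), min(t, x)) < y) is false, then v=1, then v=2, then (i=1), then v=2, then p=2, then q=-1, then (i=2), then v=2, then p=2, then q=-1, then (i=3), then v=2, then p=2, then q=-1, then (i=4), then v=2, then p=2, then q=-1, then returns 2
verdict: not equivalent; witness: x=-2, y=-1


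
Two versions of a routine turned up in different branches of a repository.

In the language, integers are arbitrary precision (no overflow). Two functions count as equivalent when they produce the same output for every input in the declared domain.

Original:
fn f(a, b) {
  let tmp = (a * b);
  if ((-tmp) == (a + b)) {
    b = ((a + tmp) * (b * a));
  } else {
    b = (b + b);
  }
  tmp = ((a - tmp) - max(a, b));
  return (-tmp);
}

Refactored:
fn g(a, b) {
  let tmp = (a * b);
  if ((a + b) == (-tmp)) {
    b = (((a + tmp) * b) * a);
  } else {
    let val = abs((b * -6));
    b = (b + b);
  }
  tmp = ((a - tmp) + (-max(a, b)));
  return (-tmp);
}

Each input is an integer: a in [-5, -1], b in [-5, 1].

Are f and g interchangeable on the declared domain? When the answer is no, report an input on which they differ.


Whatever the rewrite altered, no input in the stated domain can expose a difference; all 35 inputs agree.
verdict: equivalent


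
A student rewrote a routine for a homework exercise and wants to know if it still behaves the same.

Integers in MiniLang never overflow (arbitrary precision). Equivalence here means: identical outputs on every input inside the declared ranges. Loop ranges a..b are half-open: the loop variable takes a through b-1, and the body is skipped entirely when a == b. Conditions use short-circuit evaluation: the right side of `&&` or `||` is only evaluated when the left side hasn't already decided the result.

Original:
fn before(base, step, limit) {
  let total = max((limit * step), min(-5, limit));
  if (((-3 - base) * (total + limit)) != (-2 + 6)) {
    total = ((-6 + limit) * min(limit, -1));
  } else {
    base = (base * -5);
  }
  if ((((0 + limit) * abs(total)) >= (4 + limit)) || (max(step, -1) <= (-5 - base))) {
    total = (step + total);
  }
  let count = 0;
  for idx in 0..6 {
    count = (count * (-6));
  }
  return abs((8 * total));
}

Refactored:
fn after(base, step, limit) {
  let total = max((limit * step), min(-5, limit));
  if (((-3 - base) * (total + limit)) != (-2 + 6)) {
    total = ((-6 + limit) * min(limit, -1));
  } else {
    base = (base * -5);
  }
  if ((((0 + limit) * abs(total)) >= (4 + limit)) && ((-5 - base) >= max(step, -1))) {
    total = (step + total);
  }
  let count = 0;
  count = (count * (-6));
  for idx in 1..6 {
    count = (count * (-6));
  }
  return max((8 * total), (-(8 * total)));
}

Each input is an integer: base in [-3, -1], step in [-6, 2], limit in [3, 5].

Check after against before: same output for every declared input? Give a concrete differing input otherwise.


Try base=-3, step=-6, limit=4.
before: total := -5 | (((-3 - base) * (total + limit)) != (-2 + 6)): true | total := 2 | ((((0 + limit) * abs(total)) >= (4 + limit)) || (max(step, -1) <= (-5 - base))): true | total := -4 | count := 0 | iter idx=0: | count := 0 | iter idx=1: | count := 0 | iter idx=2: | count := 0 | iter idx=3: | count := 0 | iter idx=4: | count := 0 | iter idx=5: | count := 0 | result 32
after: total := -5 | (((-3 - base) * (total + limit)) != (-2 + 6)): true | total := 2 | ((((0 + limit) * abs(total)) >= (4 + limit)) && ((-5 - base) >= max(step, -1))): false | count := 0 | count := 0 | iter idx=1: | count := 0 | iter idx=2: | count := 0 | iter idx=3: | count := 0 | iter idx=4: | count := 0 | iter idx=5: | count := 0 | result 16
32 vs 16 — the two versions disagree here.
verdict: not equivalent; witness: base=-3, step=-6, limit=4


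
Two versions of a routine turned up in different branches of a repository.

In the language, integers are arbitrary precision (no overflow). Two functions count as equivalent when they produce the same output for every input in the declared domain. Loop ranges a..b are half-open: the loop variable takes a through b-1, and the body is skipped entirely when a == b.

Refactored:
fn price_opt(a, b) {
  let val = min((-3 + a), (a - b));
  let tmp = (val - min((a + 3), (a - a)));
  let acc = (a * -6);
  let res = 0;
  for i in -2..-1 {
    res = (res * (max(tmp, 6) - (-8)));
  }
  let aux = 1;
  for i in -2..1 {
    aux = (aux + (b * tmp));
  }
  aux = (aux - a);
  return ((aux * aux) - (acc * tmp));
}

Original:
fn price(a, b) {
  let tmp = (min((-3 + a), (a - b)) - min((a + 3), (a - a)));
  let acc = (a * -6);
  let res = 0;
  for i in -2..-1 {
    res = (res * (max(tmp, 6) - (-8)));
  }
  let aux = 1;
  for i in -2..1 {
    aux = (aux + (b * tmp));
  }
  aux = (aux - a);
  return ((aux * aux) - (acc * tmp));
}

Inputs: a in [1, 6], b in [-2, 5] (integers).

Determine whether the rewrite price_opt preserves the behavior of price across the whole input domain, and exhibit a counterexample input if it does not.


Side by side, the visible changes include: statement counts differ; local variable names differ.
Spot check at a=1, b=1 — price: tmp := -2 | acc := -6 | res := 0 | iter i=-2: | res := 0 | aux := 1 | iter i=-2: | aux := -1 | iter i=-1: | aux := -3 | iter i=0: | aux := -5 | aux := -6 | result 24. price_opt: val := -2 | tmp := -2 | acc := -6 | res := 0 | iter i=-2: | res := 0 | aux := 1 | iter i=-2: | aux := -1 | iter i=-1: | aux := -3 | iter i=0: | aux := -5 | aux := -6 | result 24. Both give 24.
Checked all 48 inputs in the declared domain: the outputs agree on every one.
verdict: equivalent


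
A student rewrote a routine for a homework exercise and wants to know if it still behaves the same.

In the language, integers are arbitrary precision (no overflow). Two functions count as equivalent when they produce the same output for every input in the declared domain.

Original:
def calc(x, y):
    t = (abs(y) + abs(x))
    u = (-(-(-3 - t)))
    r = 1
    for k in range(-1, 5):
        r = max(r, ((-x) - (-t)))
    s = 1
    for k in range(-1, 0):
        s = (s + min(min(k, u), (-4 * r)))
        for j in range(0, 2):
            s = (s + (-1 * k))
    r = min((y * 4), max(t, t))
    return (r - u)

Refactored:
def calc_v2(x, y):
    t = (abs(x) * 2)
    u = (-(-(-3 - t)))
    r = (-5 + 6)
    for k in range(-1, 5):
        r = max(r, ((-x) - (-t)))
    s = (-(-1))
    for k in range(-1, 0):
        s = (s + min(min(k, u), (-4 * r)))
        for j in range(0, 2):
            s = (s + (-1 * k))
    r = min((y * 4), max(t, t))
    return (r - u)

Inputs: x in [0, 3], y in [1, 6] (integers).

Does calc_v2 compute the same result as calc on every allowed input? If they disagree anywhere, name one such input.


Not equivalent: x=0, y=1 separates them (5 vs 3).
calc: t := 1 | u := -4 | r := 1 | iter k=-1: | r := 1 | iter k=0: | r := 1 | iter k=1: | r := 1 | iter k=2: | r := 1 | iter k=3: | r := 1 | iter k=4: | r := 1 | s := 1 | iter k=-1: | s := -3 | iter j=0: | s := -2 | iter j=1: | s := -1 | r := 1 | result 5
calc_v2: t := 0 | u := -3 | r := 1 | iter k=-1: | r := 1 | iter k=0: | r := 1 | iter k=1: | r := 1 | iter k=2: | r := 1 | iter k=3: | r := 1 | iter k=4: | r := 1 | s := 1 | iter k=-1: | s := -3 | iter j=0: | s := -2 | iter j=1: | s := -1 | r := 0 | result 3
verdict: not equivalent; witness: x=0, y=1


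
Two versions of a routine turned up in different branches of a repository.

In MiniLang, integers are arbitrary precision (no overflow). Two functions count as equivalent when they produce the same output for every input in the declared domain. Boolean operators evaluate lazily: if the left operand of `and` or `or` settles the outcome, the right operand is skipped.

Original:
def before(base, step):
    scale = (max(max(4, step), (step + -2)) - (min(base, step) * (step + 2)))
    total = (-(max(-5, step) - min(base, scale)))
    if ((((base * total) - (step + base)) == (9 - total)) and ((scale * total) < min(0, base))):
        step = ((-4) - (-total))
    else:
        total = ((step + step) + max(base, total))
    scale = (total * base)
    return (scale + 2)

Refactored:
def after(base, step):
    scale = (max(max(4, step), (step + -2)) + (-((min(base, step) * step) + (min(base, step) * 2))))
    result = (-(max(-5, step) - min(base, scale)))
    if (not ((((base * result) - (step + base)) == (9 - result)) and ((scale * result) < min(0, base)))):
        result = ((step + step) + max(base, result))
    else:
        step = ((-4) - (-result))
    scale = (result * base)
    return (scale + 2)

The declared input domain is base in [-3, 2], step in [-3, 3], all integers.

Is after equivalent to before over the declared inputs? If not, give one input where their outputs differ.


Reading the diff, among the changes: local variable names differ, and arithmetic usage differs, and boolean connective usage differs, and min/max/abs usage differs.
Spot check at base=-1, step=-1 — before: scale = 5; total = 0; ((((base * total) - (step + base)) == (9 - total)) and ((scale * total) < min(0, base))) -> false; total = -2; scale = 2; return 4. after: scale = 5; result = 0; (not ((((base * result) - (step + base)) == (9 - result)) and ((scale * result) < min(0, base)))) -> true; result = -2; scale = 2; return 4. Both give 4.
Checked all 42 inputs in the declared domain: the outputs agree on every one.
verdict: equivalent


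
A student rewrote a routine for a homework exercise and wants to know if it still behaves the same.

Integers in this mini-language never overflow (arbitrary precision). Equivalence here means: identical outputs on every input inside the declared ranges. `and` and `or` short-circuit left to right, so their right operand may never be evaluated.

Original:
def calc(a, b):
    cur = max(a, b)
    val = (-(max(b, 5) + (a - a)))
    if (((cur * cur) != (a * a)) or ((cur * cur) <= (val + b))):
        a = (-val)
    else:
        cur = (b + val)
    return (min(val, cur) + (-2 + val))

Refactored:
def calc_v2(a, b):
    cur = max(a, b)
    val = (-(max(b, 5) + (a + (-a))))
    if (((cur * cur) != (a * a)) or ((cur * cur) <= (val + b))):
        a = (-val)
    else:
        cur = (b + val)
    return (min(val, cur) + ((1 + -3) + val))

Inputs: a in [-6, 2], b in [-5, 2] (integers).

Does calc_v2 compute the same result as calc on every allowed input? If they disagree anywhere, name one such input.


This is a faithful refactor — constant usage differs; arithmetic usage differs, but the computed results match everywhere.
As a probe, take a=0, b=-3: calc runs cur := 0 | val := -5 | (((cur * cur) != (a * a)) or ((cur * cur) <= (val + b))): false | cur := -8 | result -15; calc_v2 runs cur := 0 | val := -5 | (((cur * cur) != (a * a)) or ((cur * cur) <= (val + b))): false | cur := -8 | result -15; both end at -15.
Across all 72 domain points the two functions coincide.
verdict: equivalent


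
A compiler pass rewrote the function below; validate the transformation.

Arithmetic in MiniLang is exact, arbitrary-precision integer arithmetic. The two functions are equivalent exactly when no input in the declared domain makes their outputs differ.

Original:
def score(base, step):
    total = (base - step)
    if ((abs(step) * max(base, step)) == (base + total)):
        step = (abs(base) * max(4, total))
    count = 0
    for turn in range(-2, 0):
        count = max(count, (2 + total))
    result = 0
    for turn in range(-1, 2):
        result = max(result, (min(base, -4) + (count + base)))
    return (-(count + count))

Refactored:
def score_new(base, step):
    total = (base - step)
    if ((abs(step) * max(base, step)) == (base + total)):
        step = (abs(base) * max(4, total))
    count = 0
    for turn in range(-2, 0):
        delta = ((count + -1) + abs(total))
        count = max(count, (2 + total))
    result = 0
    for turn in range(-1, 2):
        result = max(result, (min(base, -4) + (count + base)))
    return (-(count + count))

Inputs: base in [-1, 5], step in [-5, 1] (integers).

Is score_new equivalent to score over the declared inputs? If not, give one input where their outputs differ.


Behavior is preserved: although local variable names differ; and arithmetic usage differs; and statement counts differ; and constant usage differs; and min/max/abs usage differs, the outputs never diverge.
Spot check at base=5, step=-1 — score: total=6, then ((abs(step) * max(base, step)) == (base + total)) is false, then count=0, then (turn=-2), then count=8, then (turn=-1), then count=8, then result=0, then (turn=-1), then result=9, then (turn=0), then result=9, then (turn=1), then result=9, then returns -16. score_new: total=6, then ((abs(step) * max(base, step)) == (base + total)) is false, then count=0, then (turn=-2), then delta=5, then count=8, then (turn=-1), then delta=13, then count=8, then result=0, then (turn=-1), then result=9, then (turn=0), then result=9, then (turn=1), then result=9, then returns -16. Both give -16.
Checked all 49 inputs in the declared domain: the outputs agree on every one.
verdict: equivalent
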